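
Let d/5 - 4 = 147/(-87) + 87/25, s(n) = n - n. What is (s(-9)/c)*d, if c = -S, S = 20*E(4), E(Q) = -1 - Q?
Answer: 0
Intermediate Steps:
s(n) = 0
S = -100 (S = 20*(-1 - 1*4) = 20*(-1 - 4) = 20*(-5) = -100)
d = 4198/145 (d = 20 + 5*(147/(-87) + 87/25) = 20 + 5*(147*(-1/87) + 87*(1/25)) = 20 + 5*(-49/29 + 87/25) = 20 + 5*(1298/725) = 20 + 1298/145 = 4198/145 ≈ 28.952)
c = 100 (c = -1*(-100) = 100)
(s(-9)/c)*d = (0/100)*(4198/145) = (0*(1/100))*(4198/145) = 0*(4198/145) = 0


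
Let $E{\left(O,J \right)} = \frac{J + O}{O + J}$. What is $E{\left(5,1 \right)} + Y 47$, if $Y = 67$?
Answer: $3150$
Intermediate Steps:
$E{\left(O,J \right)} = 1$ ($E{\left(O,J \right)} = \frac{J + O}{J + O} = 1$)
$E{\left(5,1 \right)} + Y 47 = 1 + 67 \cdot 47 = 1 + 3149 = 3150$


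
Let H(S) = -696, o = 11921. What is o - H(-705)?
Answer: 12617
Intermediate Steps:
o - H(-705) = 11921 - 1*(-696) = 11921 + 696 = 12617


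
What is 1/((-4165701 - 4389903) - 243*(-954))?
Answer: -1/8323782 ≈ -1.2014e-7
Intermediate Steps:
1/((-4165701 - 4389903) - 243*(-954)) = 1/(-8555604 + 231822) = 1/(-8323782) = -1/8323782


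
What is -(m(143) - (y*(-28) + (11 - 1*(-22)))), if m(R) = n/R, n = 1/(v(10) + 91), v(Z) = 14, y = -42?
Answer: 18153134/15015 ≈ 1209.0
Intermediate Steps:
n = 1/105 (n = 1/(14 + 91) = 1/105 ≈ 0.0095238)
m(R) = 1/(105*R)
-(m(143) - (y*(-28) + (11 - 1*(-22)))) = -((1/105)/143 - (-42*(-28) + (11 - 1*(-22)))) = -((1/105)*(1/143) - (1176 + (11 + 22))) = -(1/15015 - (1176 + 33)) = -(1/15015 - 1*1209) = -(1/15015 - 1209) = -1*(-18153134/15015) = 18153134/15015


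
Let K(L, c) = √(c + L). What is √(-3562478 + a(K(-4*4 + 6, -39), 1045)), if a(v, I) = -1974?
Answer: 2*I*√891113 ≈ 1888.0*I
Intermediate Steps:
K(L, c) = √(L + c)
√(-3562478 + a(K(-4*4 + 6, -39), 1045)) = √(-3562478 - 1974) = √(-3564452) = 2*I*√891113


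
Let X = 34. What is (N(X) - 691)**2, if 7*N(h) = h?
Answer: 23068809/49 ≈ 4.7079e+5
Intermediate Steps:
N(h) = h/7
(N(X) - 691)**2 = ((1/7)*34 - 691)**2 = (34/7 - 691)**2 = (-4803/7)**2 = 23068809/49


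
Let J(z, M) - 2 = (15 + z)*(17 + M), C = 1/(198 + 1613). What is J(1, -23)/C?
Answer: -170234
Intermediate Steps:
C = 1/1811 ≈ 0.00055218
J(z, M) = 2 + (15 + z)*(17 + M)
J(1, -23)/C = (257 + 15*(-23) + 17*1 - 23*1)/(1/1811) = (257 - 345 + 17 - 23)*1811 = -94*1811 = -170234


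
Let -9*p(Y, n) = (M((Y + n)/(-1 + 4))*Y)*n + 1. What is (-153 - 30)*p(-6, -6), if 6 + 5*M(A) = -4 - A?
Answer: -12871/15 ≈ -858.07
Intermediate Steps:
M(A) = -2 - A/5 (M(A) = -6/5 + (-4 - A)/5 = -6/5 + (-4/5 - A/5) = -2 - A/5)
p(Y, n) = -1/9 - Y*n*(-2 - Y/15 - n/15)/9 (p(Y, n) = -(((-2 - (Y + n)/(5*(-1 + 4)))*Y)*n + 1)/9 = -(((-2 - (Y + n)/(5*3))*Y)*n + 1)/9 = -(((-2 - (Y/3 + n/3)/5)*Y)*n + 1)/9 = -(((-2 + (-Y/15 - n/15))*Y)*n + 1)/9 = -(((-2 - Y/15 - n/15)*Y)*n + 1)/9 = -((Y*(-2 - Y/15 - n/15))*n + 1)/9 = -(Y*n*(-2 - Y/15 - n/15) + 1)/9 = -(1 + Y*n*(-2 - Y/15 - n/15))/9 = -1/9 - Y*n*(-2 - Y/15 - n/15)/9)
(-153 - 30)*p(-6, -6) = (-153 - 30)*(-1/9 + (1/135)*(-6)*(-6)*(30 - 6 - 6)) = -183*(-1/9 + (1/135)*(-6)*(-6)*18) = -183*(-1/9 + 24/5) = -183*211/45 = -12871/15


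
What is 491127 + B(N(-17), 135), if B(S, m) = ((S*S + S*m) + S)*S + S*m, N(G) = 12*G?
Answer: -2366301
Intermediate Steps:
B(S, m) = S*m + S*(S + S**2 + S*m) (B(S, m) = ((S**2 + S*m) + S)*S + S*m = (S + S**2 + S*m)*S + S*m = S*(S + S**2 + S*m) + S*m = S*m + S*(S + S**2 + S*m))
491127 + B(N(-17), 135) = 491127 + (12*(-17))*(12*(-17) + 135 + (12*(-17))**2 + (12*(-17))*135) = 491127 - 204*(-204 + 135 + (-204)**2 - 204*135) = 491127 - 204*(-204 + 135 + 41616 - 27540) = 491127 - 204*14007 = 491127 - 2857428 = -2366301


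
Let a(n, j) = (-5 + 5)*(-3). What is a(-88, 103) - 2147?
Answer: -2147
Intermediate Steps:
a(n, j) = 0 (a(n, j) = 0*(-3) = 0)
a(-88, 103) - 2147 = 0 - 2147 = -2147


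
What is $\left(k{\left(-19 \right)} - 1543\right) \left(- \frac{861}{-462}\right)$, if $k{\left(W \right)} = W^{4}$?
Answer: $\frac{2639949}{11} \approx 2.4 \cdot 10^{5}$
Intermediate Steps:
$\left(k{\left(-19 \right)} - 1543\right) \left(- \frac{861}{-462}\right) = \left(\left(-19\right)^{4} - 1543\right) \left(- \frac{861}{-462}\right) = \left(130321 - 1543\right) \left(\left(-861\right) \left(- \frac{1}{462}\right)\right) = 128778 \cdot \frac{41}{22} = \frac{2639949}{11}$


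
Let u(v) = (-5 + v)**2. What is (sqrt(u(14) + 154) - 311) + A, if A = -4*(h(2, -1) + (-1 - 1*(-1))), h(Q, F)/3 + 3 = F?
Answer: -263 + sqrt(235) ≈ -247.67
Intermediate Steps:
h(Q, F) = -9 + 3*F
A = 48 (A = -4*((-9 + 3*(-1)) + (-1 - 1*(-1))) = -4*((-9 - 3) + (-1 + 1)) = -4*(-12 + 0) = -4*(-12) = 48)
(sqrt(u(14) + 154) - 311) + A = (sqrt((-5 + 14)**2 + 154) - 311) + 48 = (sqrt(9**2 + 154) - 311) + 48 = (sqrt(81 + 154) - 311) + 48 = (sqrt(235) - 311) + 48 = (-311 + sqrt(235)) + 48 = -263 + sqrt(235)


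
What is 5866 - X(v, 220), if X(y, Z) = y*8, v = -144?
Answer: 7018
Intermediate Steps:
X(y, Z) = 8*y
5866 - X(v, 220) = 5866 - 8*(-144) = 5866 - 1*(-1152) = 5866 + 1152 = 7018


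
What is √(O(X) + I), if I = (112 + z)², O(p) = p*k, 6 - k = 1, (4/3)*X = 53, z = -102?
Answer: √1195/2 ≈ 17.284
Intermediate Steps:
X = 159/4 (X = (¾)*53 = 159/4 ≈ 39.750)
k = 5 (k = 6 - 1*1 = 6 - 1 = 5)
O(p) = 5*p (O(p) = p*5 = 5*p)
I = 100 (I = (112 - 102)² = 10² = 100)
√(O(X) + I) = √(5*(159/4) + 100) = √(795/4 + 100) = √(1195/4) = √1195/2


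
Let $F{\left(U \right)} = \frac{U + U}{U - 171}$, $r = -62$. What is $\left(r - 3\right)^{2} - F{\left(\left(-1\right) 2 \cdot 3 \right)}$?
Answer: $\frac{249271}{59} \approx 4224.9$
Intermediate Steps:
$F{\left(U \right)} = \frac{2 U}{-171 + U}$
$\left(r - 3\right)^{2} - F{\left(\left(-1\right) 2 \cdot 3 \right)} = \left(-62 - 3\right)^{2} - \frac{2 \left(-1\right) 2 \cdot 3}{-171 + \left(-1\right) 2 \cdot 3} = \left(-65\right)^{2} - \frac{2 \left(\left(-2\right) 3\right)}{-171 - 6} = 4225 - 2 \left(-6\right) \frac{1}{-171 - 6} = 4225 - 2 \left(-6\right) \frac{1}{-177} = 4225 - 2 \left(-6\right) \left(- \frac{1}{177}\right) = 4225 - \frac{4}{59} = \frac{249271}{59}$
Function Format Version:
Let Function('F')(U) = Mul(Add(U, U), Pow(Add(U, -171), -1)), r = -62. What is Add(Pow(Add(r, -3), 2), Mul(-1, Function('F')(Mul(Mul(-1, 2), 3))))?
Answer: Rational(249271, 59) ≈ 4224.9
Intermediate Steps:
Function('F')(U) = Mul(2, U, Pow(Add(-171, U), -1)) (Function('F')(U) = Mul(Mul(2, U), Pow(Add(-171, U), -1)) = Mul(2, U, Pow(Add(-171, U), -1)))
Add(Pow(Add(r, -3), 2), Mul(-1, Function('F')(Mul(Mul(-1, 2), 3)))) = Add(Pow(Add(-62, -3), 2), Mul(-1, Mul(2, Mul(Mul(-1, 2), 3), Pow(Add(-171, Mul(Mul(-1, 2), 3)), -1)))) = Add(Pow(-65, 2), Mul(-1, Mul(2, Mul(-2, 3), Pow(Add(-171, Mul(-2, 3)), -1)))) = Add(4225, Mul(-1, Mul(2, -6, Pow(Add(-171, -6), -1)))) = Add(4225, Mul(-1, Mul(2, -6, Pow(-177, -1)))) = Add(4225, Mul(-1, Mul(2, -6, Rational(-1, 177)))) = Add(4225, Mul(-1, Rational(4, 59))) = Add(4225, Rational(-4, 59)) = Rational(249271, 59)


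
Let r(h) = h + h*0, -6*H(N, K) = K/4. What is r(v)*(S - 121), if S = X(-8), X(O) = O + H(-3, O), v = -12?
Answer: 1544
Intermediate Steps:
H(N, K) = -K/24 (H(N, K) = -K/(6*4) = -K/24)
r(h) = h (r(h) = h + 0 = h)
X(O) = 23*O/24 (X(O) = O - O/24 = 23*O/24)
S = -23/3 (S = (23/24)*(-8) = -23/3 ≈ -7.6667)
r(v)*(S - 121) = -12*(-23/3 - 121) = -12*(-386/3) = 1544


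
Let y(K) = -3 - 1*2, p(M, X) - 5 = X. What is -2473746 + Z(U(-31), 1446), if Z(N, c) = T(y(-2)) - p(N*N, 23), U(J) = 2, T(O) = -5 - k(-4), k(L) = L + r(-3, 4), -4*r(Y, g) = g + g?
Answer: -2473773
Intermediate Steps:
r(Y, g) = -g/2 (r(Y, g) = -(g + g)/4 = -g/2)
p(M, X) = 5 + X
y(K) = -5 (y(K) = -3 - 2 = -5)
k(L) = -2 + L (k(L) = L - ½*4 = L - 2 = -2 + L)
T(O) = 1 (T(O) = -5 - (-2 - 4) = -5 - 1*(-6) = -5 + 6 = 1)
Z(N, c) = -27 (Z(N, c) = 1 - (5 + 23) = 1 - 1*28 = 1 - 28 = -27)
-2473746 + Z(U(-31), 1446) = -2473746 - 27 = -2473773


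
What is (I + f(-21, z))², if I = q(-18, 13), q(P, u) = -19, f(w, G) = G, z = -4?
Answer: 529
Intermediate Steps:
I = -19
(I + f(-21, z))² = (-19 - 4)² = (-23)² = 529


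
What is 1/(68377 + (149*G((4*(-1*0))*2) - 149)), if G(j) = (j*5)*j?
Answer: 1/68228 ≈ 1.4657e-5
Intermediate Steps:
G(j) = 5*j**2 (G(j) = (5*j)*j = 5*j**2)
1/(68377 + (149*G((4*(-1*0))*2) - 149)) = 1/(68377 + (149*(5*((4*(-1*0))*2)**2) - 149)) = 1/(68377 + (149*(5*((4*0)*2)**2) - 149)) = 1/(68377 + (149*(5*(0*2)**2) - 149)) = 1/(68377 + (149*(5*0**2) - 149)) = 1/(68377 + (149*(5*0) - 149)) = 1/(68377 + (149*0 - 149)) = 1/(68377 + (0 - 149)) = 1/(68377 - 149) = 1/68228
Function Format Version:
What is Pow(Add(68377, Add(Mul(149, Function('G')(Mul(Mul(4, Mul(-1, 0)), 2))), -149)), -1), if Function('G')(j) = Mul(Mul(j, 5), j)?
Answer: Rational(1, 68228) ≈ 1.4657e-5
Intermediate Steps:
Function('G')(j) = Mul(5, Pow(j, 2)) (Function('G')(j) = Mul(Mul(5, j), j) = Mul(5, Pow(j, 2)))
Pow(Add(68377, Add(Mul(149, Function('G')(Mul(Mul(4, Mul(-1, 0)), 2))), -149)), -1) = Pow(Add(68377, Add(Mul(149, Mul(5, Pow(Mul(Mul(4, Mul(-1, 0)), 2), 2))), -149)), -1) = Pow(Add(68377, Add(Mul(149, Mul(5, Pow(Mul(Mul(4, 0), 2), 2))), -149)), -1) = Pow(Add(68377, Add(Mul(149, Mul(5, Pow(Mul(0, 2), 2))), -149)), -1) = Pow(Add(68377, Add(Mul(149, Mul(5, Pow(0, 2))), -149)), -1) = Pow(Add(68377, Add(Mul(149, Mul(5, 0)), -149)), -1) = Pow(Add(68377, Add(Mul(149, 0), -149)), -1) = Pow(Add(68377, Add(0, -149)), -1) = Pow(Add(68377, -149), -1) = Pow(68228, -1) = Rational(1, 68228)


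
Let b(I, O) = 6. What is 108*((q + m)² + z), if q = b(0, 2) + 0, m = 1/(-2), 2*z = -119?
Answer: -3159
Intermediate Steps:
z = -119/2 (z = (½)*(-119) = -119/2 ≈ -59.500)
m = -½ (m = 1*(-½) = -½ ≈ -0.50000)
q = 6 (q = 6 + 0 = 6)
108*((q + m)² + z) = 108*((6 - ½)² - 119/2) = 108*((11/2)² - 119/2) = 108*(121/4 - 119/2) = 108*(-117/4) = -3159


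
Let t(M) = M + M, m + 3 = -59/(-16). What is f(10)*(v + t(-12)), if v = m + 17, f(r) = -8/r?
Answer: 101/20 ≈ 5.0500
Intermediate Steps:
m = 11/16 (m = -3 - 59/(-16) = -3 - 59*(-1/16) = -3 + 59/16 = 11/16 ≈ 0.68750)
v = 283/16 (v = 11/16 + 17 = 283/16 ≈ 17.688)
t(M) = 2*M
f(10)*(v + t(-12)) = (-8/10)*(283/16 + 2*(-12)) = (-8*1/10)*(283/16 - 24) = -4/5*(-101/16) = 101/20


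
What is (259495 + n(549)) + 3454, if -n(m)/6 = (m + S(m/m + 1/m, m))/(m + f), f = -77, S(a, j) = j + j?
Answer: 62051023/236 ≈ 2.6293e+5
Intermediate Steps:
S(a, j) = 2*j
n(m) = -18*m/(-77 + m) (n(m) = -6*(m + 2*m)/(m - 77) = -6*3*m/(-77 + m) = -18*m/(-77 + m))
(259495 + n(549)) + 3454 = (259495 - 18*549/(-77 + 549)) + 3454 = (259495 - 18*549/472) + 3454 = (259495 - 18*549*1/472) + 3454 = (259495 - 4941/236) + 3454 = 61235879/236 + 3454 = 62051023/236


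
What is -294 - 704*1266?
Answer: -891558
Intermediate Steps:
-294 - 704*1266 = -294 - 891264 = -891558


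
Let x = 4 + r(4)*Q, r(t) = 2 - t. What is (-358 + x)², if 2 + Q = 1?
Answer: 123904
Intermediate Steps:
Q = -1 (Q = -2 + 1 = -1)
x = 6 (x = 4 + (2 - 1*4)*(-1) = 4 + (2 - 4)*(-1) = 4 - 2*(-1) = 4 + 2 = 6)
(-358 + x)² = (-358 + 6)² = (-352)² = 123904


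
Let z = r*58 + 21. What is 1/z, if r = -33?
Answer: -1/1893 ≈ -0.00052826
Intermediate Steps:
z = -1893 (z = -33*58 + 21 = -1914 + 21 = -1893)
1/z = 1/(-1893) = -1/1893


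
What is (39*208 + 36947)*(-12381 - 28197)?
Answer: -1828404102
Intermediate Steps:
(39*208 + 36947)*(-12381 - 28197) = (8112 + 36947)*(-40578) = 45059*(-40578) = -1828404102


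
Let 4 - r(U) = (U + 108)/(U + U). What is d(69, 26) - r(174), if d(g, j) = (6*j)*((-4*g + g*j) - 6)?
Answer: 13680391/58 ≈ 2.3587e+5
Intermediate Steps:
d(g, j) = 6*j*(-6 - 4*g + g*j) (d(g, j) = (6*j)*(-6 - 4*g + g*j) = 6*j*(-6 - 4*g + g*j))
r(U) = 4 - (108 + U)/(2*U) (r(U) = 4 - (U + 108)/(U + U) = 4 - (108 + U)/(2*U))
d(69, 26) - r(174) = 6*26*(-6 - 4*69 + 69*26) - (7/2 - 54/174) = 6*26*(-6 - 276 + 1794) - (7/2 - 54*1/174) = 6*26*1512 - (7/2 - 9/29) = 235872 - 1*185/58 = 235872 - 185/58 = 13680391/58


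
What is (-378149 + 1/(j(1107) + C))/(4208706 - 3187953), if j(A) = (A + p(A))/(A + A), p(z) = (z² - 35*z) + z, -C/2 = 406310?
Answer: -102362791456/276312052833 ≈ -0.37046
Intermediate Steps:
C = -812620 (C = -2*406310 = -812620)
p(z) = z² - 34*z
j(A) = (A + A*(-34 + A))/(2*A) (j(A) = (A + A*(-34 + A))/(A + A) = (A + A*(-34 + A))/((2*A)) = (A + A*(-34 + A))*(1/(2*A)) = (A + A*(-34 + A))/(2*A))
(-378149 + 1/(j(1107) + C))/(4208706 - 3187953) = (-378149 + 1/((-33/2 + (½)*1107) - 812620))/(4208706 - 3187953) = (-378149 + 1/((-33/2 + 1107/2) - 812620))/1020753 = (-378149 + 1/(537 - 812620))*(1/1020753) = (-378149 + 1/(-812083))*(1/1020753) = (-378149 - 1/812083)*(1/1020753) = -307088374368/812083*1/1020753 = -102362791456/276312052833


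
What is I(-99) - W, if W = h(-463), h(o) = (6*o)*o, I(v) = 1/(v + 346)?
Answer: -317694857/247 ≈ -1.2862e+6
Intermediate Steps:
I(v) = 1/(346 + v)
h(o) = 6*o²
W = 1286214 (W = 6*(-463)² = 6*214369 = 1286214)
I(-99) - W = 1/(346 - 99) - 1*1286214 = 1/247 - 1286214 = -317694857/247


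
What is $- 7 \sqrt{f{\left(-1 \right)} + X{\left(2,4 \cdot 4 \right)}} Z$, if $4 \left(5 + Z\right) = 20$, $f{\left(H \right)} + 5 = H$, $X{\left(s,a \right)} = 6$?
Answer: $0$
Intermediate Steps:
$f{\left(H \right)} = -5 + H$
$Z = 0$ ($Z = -5 + \frac{1}{4} \cdot 20 = -5 + 5 = 0$)
$- 7 \sqrt{f{\left(-1 \right)} + X{\left(2,4 \cdot 4 \right)}} Z = - 7 \sqrt{\left(-5 - 1\right) + 6} \cdot 0 = - 7 \sqrt{-6 + 6} \cdot 0 = - 7 \sqrt{0} \cdot 0 = \left(-7\right) 0 \cdot 0 = 0 \cdot 0 = 0$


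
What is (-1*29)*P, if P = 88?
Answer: -2552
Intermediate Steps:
(-1*29)*P = -1*29*88 = -29*88 = -2552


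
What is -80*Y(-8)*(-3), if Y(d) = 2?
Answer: 480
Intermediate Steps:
-80*Y(-8)*(-3) = -80*2*(-3) = -160*(-3) = 480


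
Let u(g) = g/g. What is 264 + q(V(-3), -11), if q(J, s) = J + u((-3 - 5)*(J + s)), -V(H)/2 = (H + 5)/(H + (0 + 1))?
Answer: 267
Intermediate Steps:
u(g) = 1
V(H) = -2*(5 + H)/(1 + H) (V(H) = -2*(H + 5)/(H + (0 + 1)) = -2*(5 + H)/(H + 1) = -2*(5 + H)/(1 + H))
q(J, s) = 1 + J (q(J, s) = J + 1 = 1 + J)
264 + q(V(-3), -11) = 264 + (1 + 2*(-5 - 1*(-3))/(1 - 3)) = 264 + (1 + 2*(-5 + 3)/(-2)) = 264 + (1 + 2*(-½)*(-2)) = 264 + (1 + 2) = 264 + 3 = 267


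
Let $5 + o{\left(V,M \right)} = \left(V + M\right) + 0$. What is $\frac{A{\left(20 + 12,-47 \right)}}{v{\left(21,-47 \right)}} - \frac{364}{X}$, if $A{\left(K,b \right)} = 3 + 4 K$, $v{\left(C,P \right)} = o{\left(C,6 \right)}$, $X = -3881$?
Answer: $\frac{516419}{85382} \approx 6.0483$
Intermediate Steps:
$o{\left(V,M \right)} = -5 + M + V$ ($o{\left(V,M \right)} = -5 + \left(\left(V + M\right) + 0\right) = -5 + \left(\left(M + V\right) + 0\right) = -5 + \left(M + V\right) = -5 + M + V$)
$v{\left(C,P \right)} = 1 + C$ ($v{\left(C,P \right)} = -5 + 6 + C = 1 + C$)
$\frac{A{\left(20 + 12,-47 \right)}}{v{\left(21,-47 \right)}} - \frac{364}{X} = \frac{3 + 4 \left(20 + 12\right)}{1 + 21} - \frac{364}{-3881} = \frac{3 + 4 \cdot 32}{22} - - \frac{364}{3881} = \left(3 + 128\right) \frac{1}{22} + \frac{364}{3881} = 131 \cdot \frac{1}{22} + \frac{364}{3881} = \frac{131}{22} + \frac{364}{3881} = \frac{516419}{85382}$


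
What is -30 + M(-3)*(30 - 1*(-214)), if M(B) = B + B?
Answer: -1494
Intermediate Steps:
M(B) = 2*B
-30 + M(-3)*(30 - 1*(-214)) = -30 + (2*(-3))*(30 - 1*(-214)) = -30 - 6*(30 + 214) = -30 - 6*244 = -30 - 1464 = -1494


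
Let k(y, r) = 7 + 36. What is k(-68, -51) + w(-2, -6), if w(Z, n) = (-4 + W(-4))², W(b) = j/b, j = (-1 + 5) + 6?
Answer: 341/4 ≈ 85.250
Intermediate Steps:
j = 10 (j = 4 + 6 = 10)
W(b) = 10/b
k(y, r) = 43
w(Z, n) = 169/4 (w(Z, n) = (-4 + 10/(-4))² = (-4 + 10*(-¼))² = (-4 - 5/2)² = (-13/2)² = 169/4)
k(-68, -51) + w(-2, -6) = 43 + 169/4 = 341/4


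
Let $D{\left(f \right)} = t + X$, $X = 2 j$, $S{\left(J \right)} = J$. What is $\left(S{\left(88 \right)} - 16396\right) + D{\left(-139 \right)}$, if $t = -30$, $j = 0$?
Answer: $-16338$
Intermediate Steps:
$X = 0$ ($X = 2 \cdot 0 = 0$)
$D{\left(f \right)} = -30$ ($D{\left(f \right)} = -30 + 0 = -30$)
$\left(S{\left(88 \right)} - 16396\right) + D{\left(-139 \right)} = \left(88 - 16396\right) - 30 = -16308 - 30 = -16338$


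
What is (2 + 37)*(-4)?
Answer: -156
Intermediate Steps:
(2 + 37)*(-4) = 39*(-4) = -156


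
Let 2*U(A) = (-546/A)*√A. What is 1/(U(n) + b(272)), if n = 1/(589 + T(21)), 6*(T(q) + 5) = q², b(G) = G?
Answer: -544/97857667 - 273*√2630/97857667 ≈ -0.00014863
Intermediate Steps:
T(q) = -5 + q²/6
n = 2/1315 (n = 1/(589 + (-5 + (⅙)*21²)) = 1/(589 + (-5 + (⅙)*441)) = 1/(589 + (-5 + 147/2)) = 1/(589 + 137/2) = 1/(1315/2) = 2/1315 ≈ 0.0015209)
U(A) = -273/√A (U(A) = ((-546/A)*√A)/2 = (-546/√A)/2 = -273/√A)
1/(U(n) + b(272)) = 1/(-273*√2630/2 + 272) = 1/(272 - 273*√2630/2)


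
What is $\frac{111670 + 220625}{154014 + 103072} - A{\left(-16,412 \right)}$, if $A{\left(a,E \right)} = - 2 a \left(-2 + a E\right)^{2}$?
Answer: $- \frac{357706054192377}{257086} \approx -1.3914 \cdot 10^{9}$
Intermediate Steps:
$A{\left(a,E \right)} = - 2 a \left(-2 + E a\right)^{2}$
$\frac{111670 + 220625}{154014 + 103072} - A{\left(-16,412 \right)} = \frac{111670 + 220625}{154014 + 103072} - \left(-2\right) \left(-16\right) \left(-2 + 412 \left(-16\right)\right)^{2} = \frac{332295}{257086} - \left(-2\right) \left(-16\right) \left(-2 - 6592\right)^{2} = 332295 \cdot \frac{1}{257086} - \left(-2\right) \left(-16\right) \left(-6594\right)^{2} = \frac{332295}{257086} - \left(-2\right) \left(-16\right) 43480836 = \frac{332295}{257086} - 1391386752 = - \frac{357706054192377}{257086}$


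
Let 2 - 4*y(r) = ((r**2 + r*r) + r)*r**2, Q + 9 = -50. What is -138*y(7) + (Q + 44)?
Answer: 354837/2 ≈ 1.7742e+5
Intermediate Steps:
Q = -59 (Q = -9 - 50 = -59)
y(r) = 1/2 - r**2*(r + 2*r**2)/4 (y(r) = 1/2 - ((r**2 + r*r) + r)*r**2/4 = 1/2 - ((r**2 + r**2) + r)*r**2/4 = 1/2 - (2*r**2 + r)*r**2/4 = 1/2 - (r + 2*r**2)*r**2/4 = 1/2 - r**2*(r + 2*r**2)/4)
-138*y(7) + (Q + 44) = -138*(1/2 - 1/2*7**4 - 1/4*7**3) + (-59 + 44) = -138*(1/2 - 1/2*2401 - 1/4*343) - 15 = -138*(1/2 - 2401/2 - 343/4) - 15 = -138*(-5143/4) - 15 = 354867/2 - 15 = 354837/2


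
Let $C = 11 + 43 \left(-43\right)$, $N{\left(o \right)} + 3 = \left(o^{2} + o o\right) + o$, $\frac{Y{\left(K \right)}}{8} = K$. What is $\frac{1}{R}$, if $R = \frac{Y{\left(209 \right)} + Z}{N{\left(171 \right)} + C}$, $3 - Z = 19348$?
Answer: $- \frac{56812}{17673} \approx -3.2146$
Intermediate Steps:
$Y{\left(K \right)} = 8 K$
$N{\left(o \right)} = -3 + o + 2 o^{2}$ ($N{\left(o \right)} = -3 + \left(\left(o^{2} + o o\right) + o\right) = -3 + \left(\left(o^{2} + o^{2}\right) + o\right) = -3 + \left(2 o^{2} + o\right) = -3 + \left(o + 2 o^{2}\right) = -3 + o + 2 o^{2}$)
$Z = -19345$ ($Z = 3 - 19348 = -19345$)
$C = -1838$ ($C = 11 - 1849 = -1838$)
$R = - \frac{17673}{56812}$ ($R = \frac{8 \cdot 209 - 19345}{\left(-3 + 171 + 2 \cdot 171^{2}\right) - 1838} = \frac{1672 - 19345}{\left(-3 + 171 + 2 \cdot 29241\right) - 1838} = - \frac{17673}{\left(-3 + 171 + 58482\right) - 1838} = - \frac{17673}{58650 - 1838} = - \frac{17673}{56812} \approx -0.31108$)
$\frac{1}{R} = \frac{1}{- \frac{17673}{56812}} = - \frac{56812}{17673}$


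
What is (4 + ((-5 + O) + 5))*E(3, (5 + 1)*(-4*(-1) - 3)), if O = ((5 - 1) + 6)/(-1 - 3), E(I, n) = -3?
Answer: -9/2 ≈ -4.5000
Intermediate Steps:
O = -5/2 (O = (4 + 6)/(-4) = 10*(-1/4) = -5/2 ≈ -2.5000)
(4 + ((-5 + O) + 5))*E(3, (5 + 1)*(-4*(-1) - 3)) = (4 + ((-5 - 5/2) + 5))*(-3) = (4 + (-15/2 + 5))*(-3) = (4 - 5/2)*(-3) = (3/2)*(-3) = -9/2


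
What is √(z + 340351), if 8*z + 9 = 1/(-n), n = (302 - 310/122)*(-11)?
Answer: √54967427805286194/401874 ≈ 583.40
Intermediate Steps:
n = -200937/61 (n = (302 - 310*1/122)*(-11) = (302 - 155/61)*(-11) = (18267/61)*(-11) = -200937/61 ≈ -3294.1)
z = -452093/401874 (z = -9/8 + 1/(8*((-1*(-200937/61)))) = -9/8 + 1/(8*(200937/61)) = -9/8 + (⅛)*(61/200937) = -9/8 + 61/1607496 = -452093/401874 ≈ -1.1250)
√(z + 340351) = √(-452093/401874 + 340351) = √(136777765681/401874) = √54967427805286194/401874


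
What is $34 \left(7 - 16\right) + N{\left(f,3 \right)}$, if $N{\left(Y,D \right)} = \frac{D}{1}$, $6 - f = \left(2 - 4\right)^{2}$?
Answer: $-303$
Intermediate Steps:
$f = 2$ ($f = 6 - \left(2 - 4\right)^{2} = 6 - \left(-2\right)^{2} = 6 - 4 = 2$)
$N{\left(Y,D \right)} = D$ ($N{\left(Y,D \right)} = D 1 = D$)
$34 \left(7 - 16\right) + N{\left(f,3 \right)} = 34 \left(7 - 16\right) + 3 = 34 \left(-9\right) + 3 = -306 + 3 = -303$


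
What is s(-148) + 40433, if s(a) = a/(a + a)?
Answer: 80867/2 ≈ 40434.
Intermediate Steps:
s(a) = 1/2 (s(a) = a/((2*a)) = a*(1/(2*a)) = 1/2)
s(-148) + 40433 = 1/2 + 40433 = 80867/2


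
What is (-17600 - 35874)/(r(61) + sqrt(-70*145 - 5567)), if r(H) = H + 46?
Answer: -2860859/13583 + 347581*I*sqrt(93)/13583 ≈ -210.62 + 246.78*I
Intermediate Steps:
r(H) = 46 + H
(-17600 - 35874)/(r(61) + sqrt(-70*145 - 5567)) = (-17600 - 35874)/((46 + 61) + sqrt(-70*145 - 5567)) = -53474/(107 + sqrt(-10150 - 5567)) = -53474/(107 + sqrt(-15717)) = -53474/(107 + 13*I*sqrt(93))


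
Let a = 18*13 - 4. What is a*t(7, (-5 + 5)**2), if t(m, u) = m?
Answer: 1610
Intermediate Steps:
a = 230 (a = 234 - 4 = 230)
a*t(7, (-5 + 5)**2) = 230*7 = 1610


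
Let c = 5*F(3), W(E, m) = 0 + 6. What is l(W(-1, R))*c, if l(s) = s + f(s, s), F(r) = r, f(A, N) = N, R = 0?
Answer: 180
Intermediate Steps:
W(E, m) = 6
c = 15 (c = 5*3 = 15)
l(s) = 2*s (l(s) = s + s = 2*s)
l(W(-1, R))*c = (2*6)*15 = 12*15 = 180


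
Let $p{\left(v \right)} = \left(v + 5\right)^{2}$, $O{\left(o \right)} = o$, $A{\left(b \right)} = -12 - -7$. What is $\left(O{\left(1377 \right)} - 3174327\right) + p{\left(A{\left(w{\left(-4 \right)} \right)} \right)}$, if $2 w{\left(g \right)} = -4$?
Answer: $-3172950$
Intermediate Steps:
$w{\left(g \right)} = -2$ ($w{\left(g \right)} = \frac{1}{2} \left(-4\right) = -2$)
$A{\left(b \right)} = -5$ ($A{\left(b \right)} = -12 + 7 = -5$)
$p{\left(v \right)} = \left(5 + v\right)^{2}$
$\left(O{\left(1377 \right)} - 3174327\right) + p{\left(A{\left(w{\left(-4 \right)} \right)} \right)} = \left(1377 - 3174327\right) + \left(5 - 5\right)^{2} = -3172950 + 0^{2} = -3172950 + 0 = -3172950$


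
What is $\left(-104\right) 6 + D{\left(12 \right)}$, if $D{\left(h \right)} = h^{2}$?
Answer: $-480$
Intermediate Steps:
$\left(-104\right) 6 + D{\left(12 \right)} = \left(-104\right) 6 + 12^{2} = -624 + 144 = -480$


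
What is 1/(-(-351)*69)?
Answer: 1/24219 ≈ 4.1290e-5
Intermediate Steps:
1/(-(-351)*69) = 1/(-1*(-24219)) = 1/24219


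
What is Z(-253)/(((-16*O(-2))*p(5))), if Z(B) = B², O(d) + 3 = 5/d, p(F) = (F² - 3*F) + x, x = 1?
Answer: 529/8 ≈ 66.125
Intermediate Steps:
p(F) = 1 + F² - 3*F (p(F) = (F² - 3*F) + 1 = 1 + F² - 3*F)
O(d) = -3 + 5/d
Z(-253)/(((-16*O(-2))*p(5))) = (-253)²/(((-16*(-3 + 5/(-2)))*(1 + 5² - 3*5))) = 64009/(((-16*(-3 + 5*(-½)))*(1 + 25 - 15))) = 64009/((-16*(-3 - 5/2)*11)) = 64009/((-16*(-11/2)*11)) = 64009/((88*11)) = 64009/968 = 64009*(1/968) = 529/8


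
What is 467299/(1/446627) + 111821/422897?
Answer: 88262135290092102/422897 ≈ 2.0871e+11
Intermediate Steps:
467299/(1/446627) + 111821/422897 = 467299/(1/446627) + 111821*(1/422897) = 467299*446627 + 111821/422897 = 208708350473 + 111821/422897 = 88262135290092102/422897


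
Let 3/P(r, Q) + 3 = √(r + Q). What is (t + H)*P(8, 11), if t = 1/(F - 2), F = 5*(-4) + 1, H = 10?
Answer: 627/70 + 209*√19/70 ≈ 21.972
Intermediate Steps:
P(r, Q) = 3/(-3 + √(Q + r)) (P(r, Q) = 3/(-3 + √(r + Q)) = 3/(-3 + √(Q + r)))
F = -19 (F = -20 + 1 = -19)
t = -1/21 (t = 1/(-19 - 2) = 1/(-21) = -1/21 ≈ -0.047619)
(t + H)*P(8, 11) = (-1/21 + 10)*(3/(-3 + √(11 + 8))) = 209*(3/(-3 + √19))/21 = 209/(7*(-3 + √19))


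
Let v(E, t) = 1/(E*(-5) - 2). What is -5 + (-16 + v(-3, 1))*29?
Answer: -6068/13 ≈ -466.77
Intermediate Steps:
v(E, t) = 1/(-2 - 5*E) (v(E, t) = 1/(-5*E - 2) = 1/(-2 - 5*E))
-5 + (-16 + v(-3, 1))*29 = -5 + (-16 - 1/(2 + 5*(-3)))*29 = -5 + (-16 - 1/(2 - 15))*29 = -5 + (-16 - 1/(-13))*29 = -5 + (-16 - 1*(-1/13))*29 = -5 + (-16 + 1/13)*29 = -5 - 207/13*29 = -5 - 6003/13 = -6068/13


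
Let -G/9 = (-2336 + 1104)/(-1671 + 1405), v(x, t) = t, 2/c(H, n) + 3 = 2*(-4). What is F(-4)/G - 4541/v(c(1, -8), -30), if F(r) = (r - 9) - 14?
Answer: 200659/1320 ≈ 152.01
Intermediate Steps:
c(H, n) = -2/11 (c(H, n) = 2/(-3 + 2*(-4)) = 2/(-3 - 8) = 2/(-11) = 2*(-1/11) = -2/11)
G = -792/19 (G = -9*(-2336 + 1104)/(-1671 + 1405) = -(-11088)/(-266) = -(-11088)*(-1)/266 = -9*88/19 = -792/19 ≈ -41.684)
F(r) = -23 + r (F(r) = (-9 + r) - 14 = -23 + r)
F(-4)/G - 4541/v(c(1, -8), -30) = (-23 - 4)/(-792/19) - 4541/(-30) = -27*(-19/792) - 4541*(-1/30) = 57/88 + 4541/30 = 200659/1320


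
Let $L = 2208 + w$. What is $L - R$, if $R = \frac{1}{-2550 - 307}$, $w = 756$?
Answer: $\frac{8468149}{2857} \approx 2964.0$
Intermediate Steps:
$R = - \frac{1}{2857}$ ($R = \frac{1}{-2857} = - \frac{1}{2857} \approx -0.00035002$)
$L = 2964$ ($L = 2208 + 756 = 2964$)
$L - R = 2964 - - \frac{1}{2857} = 2964 + \frac{1}{2857} = \frac{8468149}{2857}$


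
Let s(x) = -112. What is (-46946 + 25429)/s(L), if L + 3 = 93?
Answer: 21517/112 ≈ 192.12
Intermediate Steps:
L = 90 (L = -3 + 93 = 90)
(-46946 + 25429)/s(L) = (-46946 + 25429)/(-112) = -21517*(-1/112) = 21517/112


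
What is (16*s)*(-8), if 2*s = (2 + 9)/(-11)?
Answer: 64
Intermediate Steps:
s = -1/2 (s = ((2 + 9)/(-11))/2 = (11*(-1/11))/2 = (1/2)*(-1) = -1/2 ≈ -0.50000)
(16*s)*(-8) = (16*(-1/2))*(-8) = -8*(-8) = 64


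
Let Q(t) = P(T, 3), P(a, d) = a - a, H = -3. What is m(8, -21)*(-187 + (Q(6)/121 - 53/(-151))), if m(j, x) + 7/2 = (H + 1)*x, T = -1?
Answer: -1085084/151 ≈ -7186.0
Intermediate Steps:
P(a, d) = 0
Q(t) = 0
m(j, x) = -7/2 - 2*x (m(j, x) = -7/2 + (-3 + 1)*x = -7/2 - 2*x)
m(8, -21)*(-187 + (Q(6)/121 - 53/(-151))) = (-7/2 - 2*(-21))*(-187 + (0/121 - 53/(-151))) = (-7/2 + 42)*(-187 + (0*(1/121) - 53*(-1/151))) = 77*(-187 + (0 + 53/151))/2 = 77*(-187 + 53/151)/2 = (77/2)*(-28184/151) = -1085084/151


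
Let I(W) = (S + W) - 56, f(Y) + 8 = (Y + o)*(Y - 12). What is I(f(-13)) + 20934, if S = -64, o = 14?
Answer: 20781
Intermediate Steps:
f(Y) = -8 + (-12 + Y)*(14 + Y) (f(Y) = -8 + (Y + 14)*(Y - 12) = -8 + (14 + Y)*(-12 + Y) = -8 + (-12 + Y)*(14 + Y))
I(W) = -120 + W (I(W) = (-64 + W) - 56 = -120 + W)
I(f(-13)) + 20934 = (-120 + (-176 + (-13)² + 2*(-13))) + 20934 = (-120 + (-176 + 169 - 26)) + 20934 = (-120 - 33) + 20934 = -153 + 20934 = 20781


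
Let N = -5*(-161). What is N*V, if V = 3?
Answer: 2415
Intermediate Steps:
N = 805
N*V = 805*3 = 2415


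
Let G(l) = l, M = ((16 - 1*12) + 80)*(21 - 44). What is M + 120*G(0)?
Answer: -1932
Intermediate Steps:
M = -1932 (M = ((16 - 12) + 80)*(-23) = (4 + 80)*(-23) = 84*(-23) = -1932)
M + 120*G(0) = -1932 + 120*0 = -1932 + 0 = -1932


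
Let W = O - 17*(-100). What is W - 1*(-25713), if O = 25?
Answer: 27438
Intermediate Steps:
W = 1725 (W = 25 - 17*(-100) = 25 + 1700 = 1725)
W - 1*(-25713) = 1725 - 1*(-25713) = 1725 + 25713 = 27438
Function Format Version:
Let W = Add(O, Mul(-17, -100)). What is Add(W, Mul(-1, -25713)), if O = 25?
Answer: 27438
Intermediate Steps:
W = 1725 (W = Add(25, Mul(-17, -100)) = Add(25, 1700) = 1725)
Add(W, Mul(-1, -25713)) = Add(1725, Mul(-1, -25713)) = Add(1725, 25713) = 27438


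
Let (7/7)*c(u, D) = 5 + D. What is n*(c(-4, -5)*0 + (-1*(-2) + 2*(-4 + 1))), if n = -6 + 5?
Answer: 4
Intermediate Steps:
n = -1
c(u, D) = 5 + D
n*(c(-4, -5)*0 + (-1*(-2) + 2*(-4 + 1))) = -((5 - 5)*0 + (-1*(-2) + 2*(-4 + 1))) = -(0*0 + (2 + 2*(-3))) = -(0 + (2 - 6)) = -(0 - 4) = -1*(-4) = 4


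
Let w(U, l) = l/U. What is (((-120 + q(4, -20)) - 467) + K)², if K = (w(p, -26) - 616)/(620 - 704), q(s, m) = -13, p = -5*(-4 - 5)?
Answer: 1254684496129/3572100 ≈ 3.5125e+5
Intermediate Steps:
p = 45 (p = -5*(-9) = 45)
K = 13873/1890 (K = (-26/45 - 616)/(620 - 704) = (-26*1/45 - 616)/(-84) = (-26/45 - 616)*(-1/84) = -27746/45*(-1/84) = 13873/1890 ≈ 7.3402)
(((-120 + q(4, -20)) - 467) + K)² = (((-120 - 13) - 467) + 13873/1890)² = ((-133 - 467) + 13873/1890)² = (-600 + 13873/1890)² = (-1120127/1890)² = 1254684496129/3572100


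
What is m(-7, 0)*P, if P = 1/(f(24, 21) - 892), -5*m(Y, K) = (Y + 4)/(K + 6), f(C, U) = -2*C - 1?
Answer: -1/9410 ≈ -0.00010627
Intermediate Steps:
f(C, U) = -1 - 2*C
m(Y, K) = -(4 + Y)/(5*(6 + K)) (m(Y, K) = -(Y + 4)/(5*(K + 6)) = -(4 + Y)/(5*(6 + K)))
P = -1/941 (P = 1/((-1 - 2*24) - 892) = 1/((-1 - 48) - 892) = 1/(-49 - 892) = 1/(-941) = -1/941 ≈ -0.0010627)
m(-7, 0)*P = ((-4 - 1*(-7))/(5*(6 + 0)))*(-1/941) = ((⅕)*(-4 + 7)/6)*(-1/941) = ((⅕)*(⅙)*3)*(-1/941) = (⅒)*(-1/941) = -1/9410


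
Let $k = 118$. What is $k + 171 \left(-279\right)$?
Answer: $-47591$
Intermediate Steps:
$k + 171 \left(-279\right) = 118 + 171 \left(-279\right) = 118 - 47709 = -47591$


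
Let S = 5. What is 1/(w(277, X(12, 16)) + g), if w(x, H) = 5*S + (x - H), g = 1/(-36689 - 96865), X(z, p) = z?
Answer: 133554/38730659 ≈ 0.0034483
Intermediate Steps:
g = -1/133554 (g = 1/(-133554) = -1/133554 ≈ -7.4876e-6)
w(x, H) = 25 + x - H (w(x, H) = 5*5 + (x - H) = 25 + (x - H) = 25 + x - H)
1/(w(277, X(12, 16)) + g) = 1/((25 + 277 - 1*12) - 1/133554) = 1/((25 + 277 - 12) - 1/133554) = 1/(290 - 1/133554) = 1/(38730659/133554) = 133554/38730659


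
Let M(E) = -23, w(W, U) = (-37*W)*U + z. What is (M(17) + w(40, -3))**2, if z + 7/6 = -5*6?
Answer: 692479225/36 ≈ 1.9236e+7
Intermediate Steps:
z = -187/6 (z = -7/6 - 5*6 = -7/6 - 30 = -187/6 ≈ -31.167)
w(W, U) = -187/6 - 37*U*W (w(W, U) = (-37*W)*U - 187/6 = -37*U*W - 187/6 = -187/6 - 37*U*W)
(M(17) + w(40, -3))**2 = (-23 + (-187/6 - 37*(-3)*40))**2 = (-23 + (-187/6 + 4440))**2 = (-23 + 26453/6)**2 = (26315/6)**2 = 692479225/36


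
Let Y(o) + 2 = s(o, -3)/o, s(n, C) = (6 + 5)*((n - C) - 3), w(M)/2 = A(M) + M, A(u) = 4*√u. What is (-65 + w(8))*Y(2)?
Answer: -441 + 144*√2 ≈ -237.35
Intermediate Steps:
w(M) = 2*M + 8*√M (w(M) = 2*(4*√M + M) = 2*(M + 4*√M) = 2*M + 8*√M)
s(n, C) = -33 - 11*C + 11*n (s(n, C) = 11*(-3 + n - C) = -33 - 11*C + 11*n)
Y(o) = 9 (Y(o) = -2 + (-33 - 11*(-3) + 11*o)/o = -2 + (-33 + 33 + 11*o)/o = -2 + (11*o)/o = -2 + 11 = 9)
(-65 + w(8))*Y(2) = (-65 + (2*8 + 8*√8))*9 = (-65 + (16 + 8*(2*√2)))*9 = (-65 + (16 + 16*√2))*9 = (-49 + 16*√2)*9 = -441 + 144*√2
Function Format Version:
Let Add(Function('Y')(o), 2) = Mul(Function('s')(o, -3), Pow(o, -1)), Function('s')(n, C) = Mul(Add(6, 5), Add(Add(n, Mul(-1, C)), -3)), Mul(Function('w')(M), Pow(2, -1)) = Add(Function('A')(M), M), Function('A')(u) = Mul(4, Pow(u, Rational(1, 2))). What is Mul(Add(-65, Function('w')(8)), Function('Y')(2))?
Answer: Add(-441, Mul(144, Pow(2, Rational(1, 2)))) ≈ -237.35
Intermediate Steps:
Function('w')(M) = Add(Mul(2, M), Mul(8, Pow(M, Rational(1, 2)))) (Function('w')(M) = Mul(2, Add(Mul(4, Pow(M, Rational(1, 2))), M)) = Mul(2, Add(M, Mul(4, Pow(M, Rational(1, 2))))) = Add(Mul(2, M), Mul(8, Pow(M, Rational(1, 2)))))
Function('s')(n, C) = Add(-33, Mul(-11, C), Mul(11, n)) (Function('s')(n, C) = Mul(11, Add(-3, n, Mul(-1, C))) = Add(-33, Mul(-11, C), Mul(11, n)))
Function('Y')(o) = 9 (Function('Y')(o) = Add(-2, Mul(Add(-33, Mul(-11, -3), Mul(11, o)), Pow(o, -1))) = Add(-2, Mul(Add(-33, 33, Mul(11, o)), Pow(o, -1))) = Add(-2, Mul(Mul(11, o), Pow(o, -1))) = Add(-2, 11) = 9)
Mul(Add(-65, Function('w')(8)), Function('Y')(2)) = Mul(Add(-65, Add(Mul(2, 8), Mul(8, Pow(8, Rational(1, 2))))), 9) = Mul(Add(-65, Add(16, Mul(8, Mul(2, Pow(2, Rational(1, 2)))))), 9) = Mul(Add(-65, Add(16, Mul(16, Pow(2, Rational(1, 2))))), 9) = Mul(Add(-49, Mul(16, Pow(2, Rational(1, 2)))), 9) = Add(-441, Mul(144, Pow(2, Rational(1, 2))))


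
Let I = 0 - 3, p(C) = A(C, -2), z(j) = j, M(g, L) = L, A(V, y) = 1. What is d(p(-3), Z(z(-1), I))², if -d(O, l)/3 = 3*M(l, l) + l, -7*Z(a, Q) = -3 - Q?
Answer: 0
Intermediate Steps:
p(C) = 1
I = -3
Z(a, Q) = 3/7 + Q/7 (Z(a, Q) = -(-3 - Q)/7 = 3/7 + Q/7)
d(O, l) = -12*l (d(O, l) = -3*(3*l + l) = -12*l)
d(p(-3), Z(z(-1), I))² = (-12*(3/7 + (⅐)*(-3)))² = (-12*(3/7 - 3/7))² = (-12*0)² = 0² = 0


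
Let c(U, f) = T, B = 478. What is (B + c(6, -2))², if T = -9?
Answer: 219961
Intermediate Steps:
c(U, f) = -9
(B + c(6, -2))² = (478 - 9)² = 469² = 219961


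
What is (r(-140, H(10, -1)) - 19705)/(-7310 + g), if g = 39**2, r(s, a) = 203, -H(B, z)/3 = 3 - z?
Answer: 2786/827 ≈ 3.3688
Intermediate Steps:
H(B, z) = -9 + 3*z (H(B, z) = -3*(3 - z) = -9 + 3*z)
g = 1521
(r(-140, H(10, -1)) - 19705)/(-7310 + g) = (203 - 19705)/(-7310 + 1521) = -19502/(-5789) = -19502*(-1/5789) = 2786/827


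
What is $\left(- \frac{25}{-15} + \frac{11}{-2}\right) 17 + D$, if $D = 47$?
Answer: $- \frac{109}{6} \approx -18.167$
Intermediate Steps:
$\left(- \frac{25}{-15} + \frac{11}{-2}\right) 17 + D = \left(- \frac{25}{-15} + \frac{11}{-2}\right) 17 + 47 = \left(\left(-25\right) \left(- \frac{1}{15}\right) + 11 \left(- \frac{1}{2}\right)\right) 17 + 47 = \left(\frac{5}{3} - \frac{11}{2}\right) 17 + 47 = \left(- \frac{23}{6}\right) 17 + 47 = - \frac{391}{6} + 47 = - \frac{109}{6}$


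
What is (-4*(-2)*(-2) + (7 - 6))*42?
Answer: -630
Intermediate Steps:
(-4*(-2)*(-2) + (7 - 6))*42 = (8*(-2) + 1)*42 = (-16 + 1)*42 = -15*42 = -630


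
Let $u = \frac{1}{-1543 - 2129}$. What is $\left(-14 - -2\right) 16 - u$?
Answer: $- \frac{705023}{3672} \approx -192.0$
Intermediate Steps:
$u = - \frac{1}{3672}$ ($u = \frac{1}{-3672} = - \frac{1}{3672} \approx -0.00027233$)
$\left(-14 - -2\right) 16 - u = \left(-14 - -2\right) 16 - - \frac{1}{3672} = \left(-14 + 2\right) 16 + \frac{1}{3672} = \left(-12\right) 16 + \frac{1}{3672} = -192 + \frac{1}{3672} = - \frac{705023}{3672}$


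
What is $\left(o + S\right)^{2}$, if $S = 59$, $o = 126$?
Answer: $34225$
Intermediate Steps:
$\left(o + S\right)^{2} = \left(126 + 59\right)^{2} = 185^{2} = 34225$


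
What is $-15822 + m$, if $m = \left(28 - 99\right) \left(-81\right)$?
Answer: $-10071$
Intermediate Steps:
$m = 5751$ ($m = \left(-71\right) \left(-81\right) = 5751$)
$-15822 + m = -15822 + 5751 = -10071$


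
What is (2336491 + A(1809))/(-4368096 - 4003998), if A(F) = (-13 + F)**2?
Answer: -5562107/8372094 ≈ -0.66436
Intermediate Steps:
(2336491 + A(1809))/(-4368096 - 4003998) = (2336491 + (-13 + 1809)**2)/(-4368096 - 4003998) = (2336491 + 1796**2)/(-8372094) = (2336491 + 3225616)*(-1/8372094) = 5562107*(-1/8372094) = -5562107/8372094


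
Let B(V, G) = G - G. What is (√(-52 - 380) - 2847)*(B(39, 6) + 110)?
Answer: -313170 + 1320*I*√3 ≈ -3.1317e+5 + 2286.3*I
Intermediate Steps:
B(V, G) = 0
(√(-52 - 380) - 2847)*(B(39, 6) + 110) = (√(-52 - 380) - 2847)*(0 + 110) = (√(-432) - 2847)*110 = (12*I*√3 - 2847)*110 = (-2847 + 12*I*√3)*110 = -313170 + 1320*I*√3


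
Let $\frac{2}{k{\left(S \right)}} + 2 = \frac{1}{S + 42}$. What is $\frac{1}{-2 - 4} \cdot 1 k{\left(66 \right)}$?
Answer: $\frac{36}{215} \approx 0.16744$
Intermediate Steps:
$k{\left(S \right)} = \frac{2}{-2 + \frac{1}{42 + S}}$ ($k{\left(S \right)} = \frac{2}{-2 + \frac{1}{S + 42}} = \frac{2}{-2 + \frac{1}{42 + S}}$)
$\frac{1}{-2 - 4} \cdot 1 k{\left(66 \right)} = \frac{1}{-2 - 4} \cdot 1 \frac{2 \left(-42 - 66\right)}{83 + 2 \cdot 66} = \frac{1}{-6} \cdot 1 \frac{2 \left(-42 - 66\right)}{83 + 132} = \left(- \frac{1}{6}\right) 1 \cdot 2 \cdot \frac{1}{215} \left(-108\right) = - \frac{2 \cdot \frac{1}{215} \left(-108\right)}{6} = \left(- \frac{1}{6}\right) \left(- \frac{216}{215}\right) = \frac{36}{215}$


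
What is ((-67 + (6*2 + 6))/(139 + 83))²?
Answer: 2401/49284 ≈ 0.048718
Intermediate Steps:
((-67 + (6*2 + 6))/(139 + 83))² = ((-67 + (12 + 6))/222)² = ((-67 + 18)*(1/222))² = (-49*1/222)² = (-49/222)² = 2401/49284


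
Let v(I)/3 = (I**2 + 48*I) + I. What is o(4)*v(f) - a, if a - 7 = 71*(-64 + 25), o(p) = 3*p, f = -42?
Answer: -7822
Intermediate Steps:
v(I) = 3*I**2 + 147*I (v(I) = 3*((I**2 + 48*I) + I) = 3*(I**2 + 49*I) = 3*I**2 + 147*I)
a = -2762 (a = 7 + 71*(-64 + 25) = 7 + 71*(-39) = 7 - 2769 = -2762)
o(4)*v(f) - a = (3*4)*(3*(-42)*(49 - 42)) - 1*(-2762) = 12*(3*(-42)*7) + 2762 = 12*(-882) + 2762 = -10584 + 2762 = -7822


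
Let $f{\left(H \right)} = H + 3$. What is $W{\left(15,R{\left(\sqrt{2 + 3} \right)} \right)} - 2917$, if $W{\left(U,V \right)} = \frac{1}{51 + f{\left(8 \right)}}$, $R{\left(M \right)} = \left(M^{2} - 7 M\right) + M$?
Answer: $- \frac{180853}{62} \approx -2917.0$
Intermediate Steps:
$f{\left(H \right)} = 3 + H$
$R{\left(M \right)} = M^{2} - 6 M$
$W{\left(U,V \right)} = \frac{1}{62}$ ($W{\left(U,V \right)} = \frac{1}{51 + \left(3 + 8\right)} = \frac{1}{51 + 11} = \frac{1}{62}$)
$W{\left(15,R{\left(\sqrt{2 + 3} \right)} \right)} - 2917 = \frac{1}{62} - 2917 = - \frac{180853}{62}$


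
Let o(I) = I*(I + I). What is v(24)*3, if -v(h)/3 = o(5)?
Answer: -450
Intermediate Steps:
o(I) = 2*I**2 (o(I) = I*(2*I) = 2*I**2)
v(h) = -150 (v(h) = -6*5**2 = -6*25 = -3*50 = -150)
v(24)*3 = -150*3 = -450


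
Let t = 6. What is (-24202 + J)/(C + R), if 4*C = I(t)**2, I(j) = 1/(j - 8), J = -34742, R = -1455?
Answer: 943104/23279 ≈ 40.513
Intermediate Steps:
I(j) = 1/(-8 + j)
C = 1/16 (C = (1/(-8 + 6))**2/4 = (1/(-2))**2/4 = (-1/2)**2/4 = (1/4)*(1/4) = 1/16 ≈ 0.062500)
(-24202 + J)/(C + R) = (-24202 - 34742)/(1/16 - 1455) = -58944/(-23279/16) = -58944*(-16/23279) = 943104/23279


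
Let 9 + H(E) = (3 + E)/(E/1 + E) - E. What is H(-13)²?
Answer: 3249/169 ≈ 19.225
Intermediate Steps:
H(E) = -9 - E + (3 + E)/(2*E) (H(E) = -9 + ((3 + E)/(E/1 + E) - E) = -9 + ((3 + E)/(E*1 + E) - E) = -9 + ((3 + E)/(E + E) - E) = -9 + ((3 + E)/((2*E)) - E) = -9 + ((3 + E)*(1/(2*E)) - E) = -9 + ((3 + E)/(2*E) - E) = -9 + (-E + (3 + E)/(2*E)) = -9 - E + (3 + E)/(2*E))
H(-13)² = (-17/2 - 1*(-13) + (3/2)/(-13))² = (-17/2 + 13 + (3/2)*(-1/13))² = (-17/2 + 13 - 3/26)² = (57/13)² = 3249/169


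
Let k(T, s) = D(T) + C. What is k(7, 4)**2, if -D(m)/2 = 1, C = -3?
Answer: 25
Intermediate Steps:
D(m) = -2 (D(m) = -2*1 = -2)
k(T, s) = -5 (k(T, s) = -2 - 3 = -5)
k(7, 4)**2 = (-5)**2 = 25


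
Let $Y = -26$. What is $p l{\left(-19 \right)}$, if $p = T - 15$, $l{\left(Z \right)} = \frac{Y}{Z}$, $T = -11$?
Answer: $- \frac{676}{19} \approx -35.579$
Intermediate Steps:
$l{\left(Z \right)} = - \frac{26}{Z}$
$p = -26$ ($p = -11 - 15 = -26$)
$p l{\left(-19 \right)} = - 26 \left(- \frac{26}{-19}\right) = - 26 \left(\left(-26\right) \left(- \frac{1}{19}\right)\right) = \left(-26\right) \frac{26}{19} = - \frac{676}{19}$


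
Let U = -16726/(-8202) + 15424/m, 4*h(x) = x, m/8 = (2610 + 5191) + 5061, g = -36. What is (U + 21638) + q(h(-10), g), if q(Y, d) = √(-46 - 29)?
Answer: 570728199595/26373531 + 5*I*√3 ≈ 21640.0 + 8.6602*I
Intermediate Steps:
m = 102896 (m = 8*((2610 + 5191) + 5061) = 8*(7801 + 5061) = 8*12862 = 102896)
h(x) = x/4
q(Y, d) = 5*I*√3 (q(Y, d) = √(-75) = 5*I*√3)
U = 57735817/26373531 (U = -16726/(-8202) + 15424/102896 = -16726*(-1/8202) + 15424*(1/102896) = 8363/4101 + 964/6431 = 57735817/26373531 ≈ 2.1892)
(U + 21638) + q(h(-10), g) = (57735817/26373531 + 21638) + 5*I*√3 = 570728199595/26373531 + 5*I*√3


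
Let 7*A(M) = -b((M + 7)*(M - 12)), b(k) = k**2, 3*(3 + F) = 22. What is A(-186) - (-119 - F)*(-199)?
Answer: -3768921502/21 ≈ -1.7947e+8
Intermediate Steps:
F = 13/3 (F = -3 + (1/3)*22 = -3 + 22/3 = 13/3 ≈ 4.3333)
A(M) = -(-12 + M)**2*(7 + M)**2/7 (A(M) = (-((M + 7)*(M - 12))**2)/7 = (-((7 + M)*(-12 + M))**2)/7 = (-((-12 + M)*(7 + M))**2)/7 = (-(-12 + M)**2*(7 + M)**2)/7 = -(-12 + M)**2*(7 + M)**2/7)
A(-186) - (-119 - F)*(-199) = -(84 - 1*(-186)**2 + 5*(-186))**2/7 - (-119 - 1*13/3)*(-199) = -(84 - 1*34596 - 930)**2/7 - (-119 - 13/3)*(-199) = -(84 - 34596 - 930)**2/7 - (-370)*(-199)/3 = -1/7*(-35442)**2 - 1*73630/3 = -1/7*1256135364 - 73630/3 = -1256135364/7 - 73630/3 = -3768921502/21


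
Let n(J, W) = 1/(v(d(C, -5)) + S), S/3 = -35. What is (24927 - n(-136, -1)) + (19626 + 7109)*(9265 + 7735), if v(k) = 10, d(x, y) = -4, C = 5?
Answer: 43179393066/95 ≈ 4.5452e+8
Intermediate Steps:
S = -105 (S = 3*(-35) = -105)
n(J, W) = -1/95 (n(J, W) = 1/(10 - 105) = 1/(-95) = -1/95)
(24927 - n(-136, -1)) + (19626 + 7109)*(9265 + 7735) = (24927 - 1*(-1/95)) + (19626 + 7109)*(9265 + 7735) = (24927 + 1/95) + 26735*17000 = 2368066/95 + 454495000 = 43179393066/95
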